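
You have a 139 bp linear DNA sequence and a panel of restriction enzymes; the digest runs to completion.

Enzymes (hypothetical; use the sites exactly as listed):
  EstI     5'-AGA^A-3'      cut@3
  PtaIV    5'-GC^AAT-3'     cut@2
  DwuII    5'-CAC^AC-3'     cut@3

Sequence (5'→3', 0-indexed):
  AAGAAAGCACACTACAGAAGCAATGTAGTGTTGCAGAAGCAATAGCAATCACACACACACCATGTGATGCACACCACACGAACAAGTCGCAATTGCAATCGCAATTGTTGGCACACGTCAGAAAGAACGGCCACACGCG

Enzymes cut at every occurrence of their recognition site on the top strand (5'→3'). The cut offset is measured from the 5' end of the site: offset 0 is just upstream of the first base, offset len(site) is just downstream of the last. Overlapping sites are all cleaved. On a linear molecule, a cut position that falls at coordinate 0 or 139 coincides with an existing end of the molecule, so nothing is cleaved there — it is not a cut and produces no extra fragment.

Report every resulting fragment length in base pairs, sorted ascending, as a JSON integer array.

[2,2,2,3,3,4,4,5,5,6,6,6,6,6,8,8,8,12,13,14,16]

Site scan:
  EstI (AGAA, off=3): starts [1, 15, 34, 119, 123] → cuts [4, 18, 37, 122, 126]
  PtaIV (GCAAT, off=2): starts [19, 38, 44, 88, 94, 100] → cuts [21, 40, 46, 90, 96, 102]
  DwuII (CACAC, off=3): starts [7, 49, 51, 53, 55, 69, 74, 111, 131] → cuts [10, 52, 54, 56, 58, 72, 77, 114, 134]

Pooled cuts: [4, 10, 18, 21, 37, 40, 46, 52, 54, 56, 58, 72, 77, 90, 96, 102, 114, 122, 126, 134]

Fragments:
  [0,4): 4 bp
  [4,10): 6 bp
  [10,18): 8 bp
  [18,21): 3 bp
  [21,37): 16 bp
  [37,40): 3 bp
  [40,46): 6 bp
  [46,52): 6 bp
  [52,54): 2 bp
  [54,56): 2 bp
  [56,58): 2 bp
  [58,72): 14 bp
  [72,77): 5 bp
  [77,90): 13 bp
  [90,96): 6 bp
  [96,102): 6 bp
  [102,114): 12 bp
  [114,122): 8 bp
  [122,126): 4 bp
  [126,134): 8 bp
  [134,139): 5 bp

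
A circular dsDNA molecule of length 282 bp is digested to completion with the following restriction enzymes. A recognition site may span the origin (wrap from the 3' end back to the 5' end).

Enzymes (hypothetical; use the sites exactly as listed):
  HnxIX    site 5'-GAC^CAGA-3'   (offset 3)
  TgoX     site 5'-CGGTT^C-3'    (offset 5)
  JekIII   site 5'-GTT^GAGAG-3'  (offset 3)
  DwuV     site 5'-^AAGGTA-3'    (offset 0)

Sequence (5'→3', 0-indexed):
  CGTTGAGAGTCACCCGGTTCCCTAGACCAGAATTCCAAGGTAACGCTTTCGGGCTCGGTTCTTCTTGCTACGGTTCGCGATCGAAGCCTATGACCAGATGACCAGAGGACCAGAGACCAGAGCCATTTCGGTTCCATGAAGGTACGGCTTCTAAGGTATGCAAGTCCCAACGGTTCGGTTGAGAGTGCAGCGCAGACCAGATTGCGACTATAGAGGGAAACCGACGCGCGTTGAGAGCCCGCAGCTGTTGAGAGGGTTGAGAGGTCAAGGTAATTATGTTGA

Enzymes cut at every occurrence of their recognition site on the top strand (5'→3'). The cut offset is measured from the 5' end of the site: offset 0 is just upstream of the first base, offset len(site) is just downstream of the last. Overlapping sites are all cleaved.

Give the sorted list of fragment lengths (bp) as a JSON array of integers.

[5,5,7,8,8,8,8,9,9,14,15,15,16,17,17,19,20,23,24,35]

Per-enzyme occurrences:
  HnxIX GACCAGA/3: at [24, 91, 99, 107, 114, 194] ⇒ [27, 94, 102, 110, 117, 197]
  TgoX CGGTTC/5: at [14, 55, 70, 128, 170] ⇒ [19, 60, 75, 133, 175]
  JekIII GTTGAGAG/3: at [1, 177, 229, 246, 255] ⇒ [4, 180, 232, 249, 258]
  DwuV AAGGTA/0: at [36, 138, 152, 266] ⇒ [36, 138, 152, 266]

All cut coordinates (distinct, sorted): [4, 19, 27, 36, 60, 75, 94, 102, 110, 117, 133, 138, 152, 175, 180, 197, 232, 249, 258, 266]

Fragment lengths:
  4→19: 15 bp
  19→27: 8 bp
  27→36: 9 bp
  36→60: 24 bp
  60→75: 15 bp
  75→94: 19 bp
  94→102: 8 bp
  102→110: 8 bp
  110→117: 7 bp
  117→133: 16 bp
  133→138: 5 bp
  138→152: 14 bp
  152→175: 23 bp
  175→180: 5 bp
  180→197: 17 bp
  197→232: 35 bp
  232→249: 17 bp
  249→258: 9 bp
  258→266: 8 bp
  266→4 (wrap): 282-266+4 = 20 bp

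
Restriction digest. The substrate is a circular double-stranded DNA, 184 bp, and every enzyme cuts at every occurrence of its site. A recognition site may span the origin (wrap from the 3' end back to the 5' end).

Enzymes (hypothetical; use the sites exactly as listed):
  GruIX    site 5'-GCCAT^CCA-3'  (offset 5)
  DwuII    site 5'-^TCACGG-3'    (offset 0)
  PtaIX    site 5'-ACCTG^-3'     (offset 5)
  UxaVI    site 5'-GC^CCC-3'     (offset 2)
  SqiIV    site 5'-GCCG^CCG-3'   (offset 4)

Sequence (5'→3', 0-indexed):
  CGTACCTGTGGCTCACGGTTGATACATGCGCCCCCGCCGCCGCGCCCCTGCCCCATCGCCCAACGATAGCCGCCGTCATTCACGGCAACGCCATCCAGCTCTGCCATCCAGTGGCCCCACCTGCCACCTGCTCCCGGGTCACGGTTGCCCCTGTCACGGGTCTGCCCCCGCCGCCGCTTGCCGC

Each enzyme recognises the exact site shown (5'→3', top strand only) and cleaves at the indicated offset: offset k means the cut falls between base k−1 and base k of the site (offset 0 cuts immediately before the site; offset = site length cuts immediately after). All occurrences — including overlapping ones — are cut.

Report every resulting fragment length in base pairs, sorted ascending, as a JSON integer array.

Scan for sites:
  GruIX (GCCATCCA, off=5): starts [89, 102] → cuts [94, 107]
  DwuII (TCACGG, off=0): starts [12, 79, 138, 153] → cuts [12, 79, 138, 153]
  PtaIX (ACCTG, off=5): starts [3, 118, 125] → cuts [8, 123, 130]
  UxaVI (GCCCC, off=2): starts [29, 43, 49, 113, 146, 163] → cuts [31, 45, 51, 115, 148, 165]
  SqiIV (GCCGCCG, off=4): starts [35, 68, 169, 179] → cuts [39, 72, 173, 183]

All cut coordinates (distinct, sorted): [8, 12, 31, 39, 45, 51, 72, 79, 94, 107, 115, 123, 130, 138, 148, 153, 165, 173, 183]

Fragments:
  8→12: 4 bp
  12→31: 19 bp
  31→39: 8 bp
  39→45: 6 bp
  45→51: 6 bp
  51→72: 21 bp
  72→79: 7 bp
  79→94: 15 bp
  94→107: 13 bp
  107→115: 8 bp
  115→123: 8 bp
  123→130: 7 bp
  130→138: 8 bp
  138→148: 10 bp
  148→153: 5 bp
  153→165: 12 bp
  165→173: 8 bp
  173→183: 10 bp
  183→8 (wrap): 184-183+8 = 9 bp

[4,5,6,6,7,7,8,8,8,8,8,9,10,10,12,13,15,19,21]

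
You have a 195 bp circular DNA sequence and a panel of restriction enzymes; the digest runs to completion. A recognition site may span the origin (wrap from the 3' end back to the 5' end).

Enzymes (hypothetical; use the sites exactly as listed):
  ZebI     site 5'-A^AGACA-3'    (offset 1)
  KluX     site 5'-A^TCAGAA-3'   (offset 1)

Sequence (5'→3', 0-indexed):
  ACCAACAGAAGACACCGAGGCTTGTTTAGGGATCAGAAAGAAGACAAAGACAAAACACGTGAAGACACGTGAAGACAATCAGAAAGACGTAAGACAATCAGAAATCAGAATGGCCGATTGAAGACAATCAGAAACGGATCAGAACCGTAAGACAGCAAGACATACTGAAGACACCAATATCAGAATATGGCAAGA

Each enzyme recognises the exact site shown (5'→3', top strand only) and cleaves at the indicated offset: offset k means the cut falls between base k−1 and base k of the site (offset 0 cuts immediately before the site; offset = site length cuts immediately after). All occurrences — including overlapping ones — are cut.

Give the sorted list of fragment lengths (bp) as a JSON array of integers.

Per-enzyme occurrences:
  ZebI AAGACA/1: at [8, 40, 46, 61, 71, 90, 120, 148, 156, 167] ⇒ [9, 41, 47, 62, 72, 91, 121, 149, 157, 168]
  KluX ATCAGAA/1: at [31, 77, 96, 103, 126, 137, 178] ⇒ [32, 78, 97, 104, 127, 138, 179]

All cut coordinates (distinct, sorted): [9, 32, 41, 47, 62, 72, 78, 91, 97, 104, 121, 127, 138, 149, 157, 168, 179]

Fragments:
  9→32: 23 bp
  32→41: 9 bp
  41→47: 6 bp
  47→62: 15 bp
  62→72: 10 bp
  72→78: 6 bp
  78→91: 13 bp
  91→97: 6 bp
  97→104: 7 bp
  104→121: 17 bp
  121→127: 6 bp
  127→138: 11 bp
  138→149: 11 bp
  149→157: 8 bp
  157→168: 11 bp
  168→179: 11 bp
  179→9 (wrap): 195-179+9 = 25 bp

[6,6,6,6,7,8,9,10,11,11,11,11,13,15,17,23,25]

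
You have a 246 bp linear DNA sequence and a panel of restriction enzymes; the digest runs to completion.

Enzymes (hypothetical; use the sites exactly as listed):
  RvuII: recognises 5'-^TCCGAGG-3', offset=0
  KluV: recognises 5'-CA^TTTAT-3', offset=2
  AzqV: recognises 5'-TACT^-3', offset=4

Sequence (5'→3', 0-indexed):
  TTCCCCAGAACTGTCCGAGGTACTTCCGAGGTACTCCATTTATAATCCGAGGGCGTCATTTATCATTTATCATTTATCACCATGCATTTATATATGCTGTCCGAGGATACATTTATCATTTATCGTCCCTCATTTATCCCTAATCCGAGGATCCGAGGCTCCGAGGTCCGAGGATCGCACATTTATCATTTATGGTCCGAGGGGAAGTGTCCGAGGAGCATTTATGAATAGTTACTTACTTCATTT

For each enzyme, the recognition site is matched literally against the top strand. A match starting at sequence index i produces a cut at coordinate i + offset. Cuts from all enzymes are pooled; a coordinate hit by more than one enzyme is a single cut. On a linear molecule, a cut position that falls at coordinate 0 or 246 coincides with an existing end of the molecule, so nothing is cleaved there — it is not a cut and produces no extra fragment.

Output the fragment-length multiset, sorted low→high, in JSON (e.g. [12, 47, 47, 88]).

Scan for sites:
  RvuII (TCCGAGG, off=0): starts [13, 24, 45, 99, 143, 151, 159, 166, 195, 209] → cuts [13, 24, 45, 99, 143, 151, 159, 166, 195, 209]
  KluV (CATTTAT, off=2): starts [36, 56, 63, 70, 84, 109, 116, 130, 179, 186, 218] → cuts [38, 58, 65, 72, 86, 111, 118, 132, 181, 188, 220]
  AzqV (TACT, off=4): starts [20, 31, 232, 236] → cuts [24, 35, 236, 240]

All cut coordinates (distinct, sorted): [13, 24, 35, 38, 45, 58, 65, 72, 86, 99, 111, 118, 132, 143, 151, 159, 166, 181, 188, 195, 209, 220, 236, 240]

Fragment lengths:
  [0,13): 13 bp
  [13,24): 11 bp
  [24,35): 11 bp
  [35,38): 3 bp
  [38,45): 7 bp
  [45,58): 13 bp
  [58,65): 7 bp
  [65,72): 7 bp
  [72,86): 14 bp
  [86,99): 13 bp
  [99,111): 12 bp
  [111,118): 7 bp
  [118,132): 14 bp
  [132,143): 11 bp
  [143,151): 8 bp
  [151,159): 8 bp
  [159,166): 7 bp
  [166,181): 15 bp
  [181,188): 7 bp
  [188,195): 7 bp
  [195,209): 14 bp
  [209,220): 11 bp
  [220,236): 16 bp
  [236,240): 4 bp
  [240,246): 6 bp

[3,4,6,7,7,7,7,7,7,7,8,8,11,11,11,11,12,13,13,13,14,14,14,15,16]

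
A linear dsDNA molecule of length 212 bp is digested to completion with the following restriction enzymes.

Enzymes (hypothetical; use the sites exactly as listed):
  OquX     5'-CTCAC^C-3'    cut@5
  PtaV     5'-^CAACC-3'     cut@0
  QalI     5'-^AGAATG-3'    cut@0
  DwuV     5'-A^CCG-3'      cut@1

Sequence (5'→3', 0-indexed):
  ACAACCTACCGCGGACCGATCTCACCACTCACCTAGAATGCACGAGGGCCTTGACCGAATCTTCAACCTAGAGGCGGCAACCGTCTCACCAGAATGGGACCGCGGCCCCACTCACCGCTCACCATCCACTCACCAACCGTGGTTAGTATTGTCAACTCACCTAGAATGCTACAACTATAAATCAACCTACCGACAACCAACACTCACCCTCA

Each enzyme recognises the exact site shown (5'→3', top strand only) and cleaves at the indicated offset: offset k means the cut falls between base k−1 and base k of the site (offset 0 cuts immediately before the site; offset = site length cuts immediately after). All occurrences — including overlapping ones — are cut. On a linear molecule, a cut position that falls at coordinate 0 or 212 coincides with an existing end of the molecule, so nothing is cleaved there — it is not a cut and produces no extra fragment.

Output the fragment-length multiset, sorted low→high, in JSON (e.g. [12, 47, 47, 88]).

[1,1,1,2,2,3,3,4,5,7,7,7,7,7,9,9,9,10,11,14,14,15,20,20,24]

Scan for sites:
  OquX CTCACC/5: at [20, 27, 84, 110, 117, 128, 155, 202] ⇒ [25, 32, 89, 115, 122, 133, 160, 207]
  PtaV CAACC/0: at [1, 63, 77, 133, 182, 193] ⇒ [1, 63, 77, 133, 182, 193]
  QalI AGAATG/0: at [34, 90, 162] ⇒ [34, 90, 162]
  DwuV ACCG/1: at [7, 14, 53, 79, 98, 113, 135, 188] ⇒ [8, 15, 54, 80, 99, 114, 136, 189]

All cut coordinates (distinct, sorted): [1, 8, 15, 25, 32, 34, 54, 63, 77, 80, 89, 90, 99, 114, 115, 122, 133, 136, 160, 162, 182, 189, 193, 207]

Fragment lengths:
  [0,1): 1 bp
  [1,8): 7 bp
  [8,15): 7 bp
  [15,25): 10 bp
  [25,32): 7 bp
  [32,34): 2 bp
  [34,54): 20 bp
  [54,63): 9 bp
  [63,77): 14 bp
  [77,80): 3 bp
  [80,89): 9 bp
  [89,90): 1 bp
  [90,99): 9 bp
  [99,114): 15 bp
  [114,115): 1 bp
  [115,122): 7 bp
  [122,133): 11 bp
  [133,136): 3 bp
  [136,160): 24 bp
  [160,162): 2 bp
  [162,182): 20 bp
  [182,189): 7 bp
  [189,193): 4 bp
  [193,207): 14 bp
  [207,212): 5 bp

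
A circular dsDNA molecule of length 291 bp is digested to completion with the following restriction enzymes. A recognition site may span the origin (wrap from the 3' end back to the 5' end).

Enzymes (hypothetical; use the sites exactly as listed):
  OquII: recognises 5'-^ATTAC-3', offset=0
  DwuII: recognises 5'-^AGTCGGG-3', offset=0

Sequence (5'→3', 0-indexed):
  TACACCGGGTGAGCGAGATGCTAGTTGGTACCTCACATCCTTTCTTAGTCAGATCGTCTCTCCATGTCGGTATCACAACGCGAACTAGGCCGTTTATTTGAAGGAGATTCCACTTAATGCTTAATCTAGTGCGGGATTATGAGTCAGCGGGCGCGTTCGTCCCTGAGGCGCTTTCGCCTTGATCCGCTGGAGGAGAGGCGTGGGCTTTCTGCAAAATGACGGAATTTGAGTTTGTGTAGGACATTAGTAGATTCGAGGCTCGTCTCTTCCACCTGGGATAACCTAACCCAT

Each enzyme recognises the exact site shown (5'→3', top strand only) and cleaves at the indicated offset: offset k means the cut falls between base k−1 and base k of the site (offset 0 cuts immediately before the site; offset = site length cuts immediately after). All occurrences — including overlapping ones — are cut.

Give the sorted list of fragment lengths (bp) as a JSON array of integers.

[291]

Per-enzyme occurrences:
  OquII (ATTAC, off=0): starts [289] → cuts [289]
  DwuII (AGTCGGG, off=0): no sites

Pooled cuts: [289]

Fragments:
  289→289 (wrap): 291-289+289 = 291 bp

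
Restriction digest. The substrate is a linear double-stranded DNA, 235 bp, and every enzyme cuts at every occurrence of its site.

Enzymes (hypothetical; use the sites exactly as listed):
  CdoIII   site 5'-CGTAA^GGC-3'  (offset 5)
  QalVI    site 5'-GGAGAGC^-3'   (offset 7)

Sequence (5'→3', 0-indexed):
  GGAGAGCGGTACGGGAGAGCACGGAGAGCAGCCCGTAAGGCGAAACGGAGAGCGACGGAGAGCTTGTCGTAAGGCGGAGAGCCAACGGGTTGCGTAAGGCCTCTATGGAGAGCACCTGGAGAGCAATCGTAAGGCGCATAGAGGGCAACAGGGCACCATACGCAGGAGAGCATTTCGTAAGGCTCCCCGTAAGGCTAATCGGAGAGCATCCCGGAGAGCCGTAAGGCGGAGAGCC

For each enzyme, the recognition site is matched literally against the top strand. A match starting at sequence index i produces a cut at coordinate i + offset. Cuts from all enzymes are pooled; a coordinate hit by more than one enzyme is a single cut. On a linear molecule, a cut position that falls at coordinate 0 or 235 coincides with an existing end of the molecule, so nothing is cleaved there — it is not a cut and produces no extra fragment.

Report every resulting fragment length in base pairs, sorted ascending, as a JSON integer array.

[1,5,7,8,9,9,9,9,10,10,10,11,12,12,13,15,15,15,16,39]

Site scan:
  CdoIII CGTAAGGC/5: at [33, 67, 92, 127, 175, 187, 219] ⇒ [38, 72, 97, 132, 180, 192, 224]
  QalVI GGAGAGC/7: at [0, 13, 22, 46, 56, 75, 106, 117, 164, 200, 212, 227] ⇒ [7, 20, 29, 53, 63, 82, 113, 124, 171, 207, 219, 234]

Pooled cuts: [7, 20, 29, 38, 53, 63, 72, 82, 97, 113, 124, 132, 171, 180, 192, 207, 219, 224, 234]

Fragments:
  [0,7): 7 bp
  [7,20): 13 bp
  [20,29): 9 bp
  [29,38): 9 bp
  [38,53): 15 bp
  [53,63): 10 bp
  [63,72): 9 bp
  [72,82): 10 bp
  [82,97): 15 bp
  [97,113): 16 bp
  [113,124): 11 bp
  [124,132): 8 bp
  [132,171): 39 bp
  [171,180): 9 bp
  [180,192): 12 bp
  [192,207): 15 bp
  [207,219): 12 bp
  [219,224): 5 bp
  [224,234): 10 bp
  [234,235): 1 bp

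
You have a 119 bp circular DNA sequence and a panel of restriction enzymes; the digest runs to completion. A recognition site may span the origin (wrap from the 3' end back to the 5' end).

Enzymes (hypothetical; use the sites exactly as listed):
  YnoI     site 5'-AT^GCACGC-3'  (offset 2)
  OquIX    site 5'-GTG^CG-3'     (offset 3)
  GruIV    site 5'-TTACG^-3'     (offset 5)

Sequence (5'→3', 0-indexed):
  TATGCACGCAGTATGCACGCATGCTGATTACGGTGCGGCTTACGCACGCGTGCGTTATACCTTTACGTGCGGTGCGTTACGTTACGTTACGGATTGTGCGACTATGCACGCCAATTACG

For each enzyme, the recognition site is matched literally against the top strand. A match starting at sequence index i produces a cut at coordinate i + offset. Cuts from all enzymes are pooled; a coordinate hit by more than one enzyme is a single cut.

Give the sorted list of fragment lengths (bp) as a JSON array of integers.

Site scan:
  YnoI (ATGCACGC, off=2): starts [1, 12, 103] → cuts [3, 14, 105]
  OquIX (GTGCG, off=3): starts [32, 49, 66, 71, 95] → cuts [35, 52, 69, 74, 98]
  GruIV (TTACG, off=5): starts [27, 39, 62, 76, 81, 86, 114] → cuts [0, 32, 44, 67, 81, 86, 91]

All cut coordinates (distinct, sorted): [0, 3, 14, 32, 35, 44, 52, 67, 69, 74, 81, 86, 91, 98, 105]

Fragments:
  0→3: 3 bp
  3→14: 11 bp
  14→32: 18 bp
  32→35: 3 bp
  35→44: 9 bp
  44→52: 8 bp
  52→67: 15 bp
  67→69: 2 bp
  69→74: 5 bp
  74→81: 7 bp
  81→86: 5 bp
  86→91: 5 bp
  91→98: 7 bp
  98→105: 7 bp
  105→0 (wrap): 119-105+0 = 14 bp

[2,3,3,5,5,5,7,7,7,8,9,11,14,15,18]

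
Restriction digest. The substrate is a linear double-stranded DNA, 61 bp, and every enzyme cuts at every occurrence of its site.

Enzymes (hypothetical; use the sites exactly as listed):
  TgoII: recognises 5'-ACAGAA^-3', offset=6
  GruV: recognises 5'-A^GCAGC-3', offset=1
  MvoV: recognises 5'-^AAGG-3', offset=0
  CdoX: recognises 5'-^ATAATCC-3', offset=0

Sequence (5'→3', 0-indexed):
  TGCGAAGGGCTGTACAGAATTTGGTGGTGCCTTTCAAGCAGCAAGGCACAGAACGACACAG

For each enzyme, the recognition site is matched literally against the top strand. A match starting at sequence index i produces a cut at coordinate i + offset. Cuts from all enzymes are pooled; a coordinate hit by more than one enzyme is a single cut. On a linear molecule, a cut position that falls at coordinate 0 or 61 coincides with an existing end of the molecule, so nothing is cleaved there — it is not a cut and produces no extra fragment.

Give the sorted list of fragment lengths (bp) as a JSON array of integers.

[4,5,8,11,15,18]

Per-enzyme occurrences:
  TgoII (ACAGAA, off=6): starts [13, 47] → cuts [19, 53]
  GruV (AGCAGC, off=1): starts [36] → cuts [37]
  MvoV (AAGG, off=0): starts [4, 42] → cuts [4, 42]
  CdoX (ATAATCC, off=0): no sites

All cut coordinates (distinct, sorted): [4, 19, 37, 42, 53]

Fragments:
  [0,4): 4 bp
  [4,19): 15 bp
  [19,37): 18 bp
  [37,42): 5 bp
  [42,53): 11 bp
  [53,61): 8 bp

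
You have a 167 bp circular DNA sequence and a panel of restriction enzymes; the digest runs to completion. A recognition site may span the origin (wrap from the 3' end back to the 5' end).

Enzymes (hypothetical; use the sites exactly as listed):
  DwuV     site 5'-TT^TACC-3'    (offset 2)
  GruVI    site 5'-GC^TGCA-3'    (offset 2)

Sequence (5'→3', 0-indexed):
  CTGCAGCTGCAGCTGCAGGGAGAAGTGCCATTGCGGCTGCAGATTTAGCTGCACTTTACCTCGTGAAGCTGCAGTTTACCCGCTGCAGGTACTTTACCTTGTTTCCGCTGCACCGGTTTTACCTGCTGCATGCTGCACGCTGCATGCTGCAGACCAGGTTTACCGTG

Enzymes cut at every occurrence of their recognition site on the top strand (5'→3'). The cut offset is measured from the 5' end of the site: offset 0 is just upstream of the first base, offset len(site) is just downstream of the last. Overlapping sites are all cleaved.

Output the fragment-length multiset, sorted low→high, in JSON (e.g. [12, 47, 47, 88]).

[6,6,7,7,7,7,7,7,7,8,11,11,12,13,13,14,24]

Per-enzyme occurrences:
  DwuV (TTTACC, off=2): starts [54, 74, 92, 117, 158] → cuts [56, 76, 94, 119, 160]
  GruVI (GCTGCA, off=2): starts [5, 11, 35, 47, 67, 81, 106, 124, 131, 138, 145, 166] → cuts [1, 7, 13, 37, 49, 69, 83, 108, 126, 133, 140, 147]

All cut coordinates (distinct, sorted): [1, 7, 13, 37, 49, 56, 69, 76, 83, 94, 108, 119, 126, 133, 140, 147, 160]

Fragment lengths:
  1→7: 6 bp
  7→13: 6 bp
  13→37: 24 bp
  37→49: 12 bp
  49→56: 7 bp
  56→69: 13 bp
  69→76: 7 bp
  76→83: 7 bp
  83→94: 11 bp
  94→108: 14 bp
  108→119: 11 bp
  119→126: 7 bp
  126→133: 7 bp
  133→140: 7 bp
  140→147: 7 bp
  147→160: 13 bp
  160→1 (wrap): 167-160+1 = 8 bp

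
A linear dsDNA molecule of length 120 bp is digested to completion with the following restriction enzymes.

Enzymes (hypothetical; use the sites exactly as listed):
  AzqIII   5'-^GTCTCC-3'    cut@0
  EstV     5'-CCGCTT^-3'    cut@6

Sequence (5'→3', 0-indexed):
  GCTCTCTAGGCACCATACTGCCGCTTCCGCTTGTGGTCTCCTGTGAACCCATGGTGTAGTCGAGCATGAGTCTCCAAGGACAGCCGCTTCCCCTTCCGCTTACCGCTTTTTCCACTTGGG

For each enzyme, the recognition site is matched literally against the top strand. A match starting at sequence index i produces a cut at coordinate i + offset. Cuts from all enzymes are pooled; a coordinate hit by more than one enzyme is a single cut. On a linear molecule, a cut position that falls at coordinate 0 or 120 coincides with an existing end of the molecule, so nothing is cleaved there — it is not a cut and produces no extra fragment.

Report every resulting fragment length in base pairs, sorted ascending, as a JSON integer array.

[3,6,7,12,12,20,26,34]

Scan for sites:
  AzqIII GTCTCC/0: at [35, 69] ⇒ [35, 69]
  EstV CCGCTT/6: at [20, 26, 83, 95, 102] ⇒ [26, 32, 89, 101, 108]

All cut coordinates (distinct, sorted): [26, 32, 35, 69, 89, 101, 108]

Fragment lengths:
  [0,26): 26 bp
  [26,32): 6 bp
  [32,35): 3 bp
  [35,69): 34 bp
  [69,89): 20 bp
  [89,101): 12 bp
  [101,108): 7 bp
  [108,120): 12 bp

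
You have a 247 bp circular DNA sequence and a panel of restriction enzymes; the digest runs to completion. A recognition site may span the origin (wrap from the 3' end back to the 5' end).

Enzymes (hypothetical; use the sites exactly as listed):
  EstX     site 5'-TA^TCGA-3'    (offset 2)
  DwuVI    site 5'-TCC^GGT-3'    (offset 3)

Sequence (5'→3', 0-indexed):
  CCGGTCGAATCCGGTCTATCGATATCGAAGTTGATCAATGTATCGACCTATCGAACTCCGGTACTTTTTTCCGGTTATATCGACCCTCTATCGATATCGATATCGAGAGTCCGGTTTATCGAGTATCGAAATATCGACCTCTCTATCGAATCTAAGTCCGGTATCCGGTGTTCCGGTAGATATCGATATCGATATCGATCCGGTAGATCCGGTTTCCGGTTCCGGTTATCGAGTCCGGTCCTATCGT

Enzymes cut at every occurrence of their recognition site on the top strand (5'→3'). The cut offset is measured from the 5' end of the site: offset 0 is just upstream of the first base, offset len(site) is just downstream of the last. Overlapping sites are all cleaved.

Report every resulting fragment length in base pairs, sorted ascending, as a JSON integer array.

Scan for sites:
  EstX TATCGA/2: at [16, 22, 40, 48, 77, 88, 94, 100, 116, 123, 131, 143, 180, 186, 192, 226] ⇒ [18, 24, 42, 50, 79, 90, 96, 102, 118, 125, 133, 145, 182, 188, 194, 228]
  DwuVI TCCGGT/3: at [9, 56, 69, 109, 156, 163, 171, 198, 207, 214, 220, 233, 246] ⇒ [2, 12, 59, 72, 112, 159, 166, 174, 201, 210, 217, 223, 236]

Pooled cuts: [2, 12, 18, 24, 42, 50, 59, 72, 79, 90, 96, 102, 112, 118, 125, 133, 145, 159, 166, 174, 182, 188, 194, 201, 210, 217, 223, 228, 236]

Fragment lengths:
  2→12: 10 bp
  12→18: 6 bp
  18→24: 6 bp
  24→42: 18 bp
  42→50: 8 bp
  50→59: 9 bp
  59→72: 13 bp
  72→79: 7 bp
  79→90: 11 bp
  90→96: 6 bp
  96→102: 6 bp
  102→112: 10 bp
  112→118: 6 bp
  118→125: 7 bp
  125→133: 8 bp
  133→145: 12 bp
  145→159: 14 bp
  159→166: 7 bp
  166→174: 8 bp
  174→182: 8 bp
  182→188: 6 bp
  188→194: 6 bp
  194→201: 7 bp
  201→210: 9 bp
  210→217: 7 bp
  217→223: 6 bp
  223→228: 5 bp
  228→236: 8 bp
  236→2 (wrap): 247-236+2 = 13 bp

[5,6,6,6,6,6,6,6,6,7,7,7,7,7,8,8,8,8,8,9,9,10,10,11,12,13,13,14,18]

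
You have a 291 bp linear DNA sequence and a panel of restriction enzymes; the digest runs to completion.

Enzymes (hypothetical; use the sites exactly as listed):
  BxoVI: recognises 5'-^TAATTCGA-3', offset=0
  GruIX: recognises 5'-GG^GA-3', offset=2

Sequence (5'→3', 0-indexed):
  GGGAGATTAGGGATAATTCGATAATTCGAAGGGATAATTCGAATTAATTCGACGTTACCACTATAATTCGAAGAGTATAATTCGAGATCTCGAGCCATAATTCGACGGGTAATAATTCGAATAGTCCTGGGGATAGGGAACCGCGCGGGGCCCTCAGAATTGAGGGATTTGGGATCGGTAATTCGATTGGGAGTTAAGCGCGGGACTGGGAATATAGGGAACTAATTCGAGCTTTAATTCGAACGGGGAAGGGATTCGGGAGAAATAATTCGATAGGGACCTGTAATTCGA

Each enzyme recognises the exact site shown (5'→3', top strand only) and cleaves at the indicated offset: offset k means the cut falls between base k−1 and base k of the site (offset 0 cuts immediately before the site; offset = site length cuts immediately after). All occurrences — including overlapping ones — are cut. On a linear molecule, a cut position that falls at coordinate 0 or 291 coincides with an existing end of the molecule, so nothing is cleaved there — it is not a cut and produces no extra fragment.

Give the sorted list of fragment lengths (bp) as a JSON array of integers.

Per-enzyme occurrences:
  BxoVI (TAATTCGA, off=0): starts [13, 21, 34, 44, 63, 77, 97, 112, 178, 222, 234, 265, 283] → cuts [13, 21, 34, 44, 63, 77, 97, 112, 178, 222, 234, 265, 283]
  GruIX (GGGA, off=2): starts [0, 9, 30, 129, 135, 163, 170, 188, 201, 207, 216, 245, 250, 257, 275] → cuts [2, 11, 32, 131, 137, 165, 172, 190, 203, 209, 218, 247, 252, 259, 277]

All cut coordinates (distinct, sorted): [2, 11, 13, 21, 32, 34, 44, 63, 77, 97, 112, 131, 137, 165, 172, 178, 190, 203, 209, 218, 222, 234, 247, 252, 259, 265, 277, 283]

Fragment lengths:
  [0,2): 2 bp
  [2,11): 9 bp
  [11,13): 2 bp
  [13,21): 8 bp
  [21,32): 11 bp
  [32,34): 2 bp
  [34,44): 10 bp
  [44,63): 19 bp
  [63,77): 14 bp
  [77,97): 20 bp
  [97,112): 15 bp
  [112,131): 19 bp
  [131,137): 6 bp
  [137,165): 28 bp
  [165,172): 7 bp
  [172,178): 6 bp
  [178,190): 12 bp
  [190,203): 13 bp
  [203,209): 6 bp
  [209,218): 9 bp
  [218,222): 4 bp
  [222,234): 12 bp
  [234,247): 13 bp
  [247,252): 5 bp
  [252,259): 7 bp
  [259,265): 6 bp
  [265,277): 12 bp
  [277,283): 6 bp
  [283,291): 8 bp

[2,2,2,4,5,6,6,6,6,6,7,7,8,8,9,9,10,11,12,12,12,13,13,14,15,19,19,20,28]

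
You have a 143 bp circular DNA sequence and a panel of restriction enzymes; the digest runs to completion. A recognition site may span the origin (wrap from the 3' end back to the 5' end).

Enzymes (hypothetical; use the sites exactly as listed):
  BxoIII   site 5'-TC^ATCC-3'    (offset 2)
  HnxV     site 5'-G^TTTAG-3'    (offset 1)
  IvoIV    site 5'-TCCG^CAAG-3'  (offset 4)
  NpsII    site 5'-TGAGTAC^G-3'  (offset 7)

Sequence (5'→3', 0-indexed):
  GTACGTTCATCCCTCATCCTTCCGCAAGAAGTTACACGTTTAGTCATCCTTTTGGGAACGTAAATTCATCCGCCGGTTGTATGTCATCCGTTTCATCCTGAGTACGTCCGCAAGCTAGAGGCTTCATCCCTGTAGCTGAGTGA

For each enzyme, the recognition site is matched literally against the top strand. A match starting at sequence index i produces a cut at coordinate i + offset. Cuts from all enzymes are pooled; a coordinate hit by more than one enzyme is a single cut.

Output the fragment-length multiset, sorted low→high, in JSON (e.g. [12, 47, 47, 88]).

[4,5,7,7,9,9,11,14,15,18,22,22]

Per-enzyme occurrences:
  BxoIII (TCATCC, off=2): starts [6, 13, 43, 65, 83, 92, 123] → cuts [8, 15, 45, 67, 85, 94, 125]
  HnxV (GTTTAG, off=1): starts [37] → cuts [38]
  IvoIV (TCCGCAAG, off=4): starts [20, 106] → cuts [24, 110]
  NpsII (TGAGTACG, off=7): starts [98, 140] → cuts [4, 105]

Pooled cuts: [4, 8, 15, 24, 38, 45, 67, 85, 94, 105, 110, 125]

Fragments:
  4→8: 4 bp
  8→15: 7 bp
  15→24: 9 bp
  24→38: 14 bp
  38→45: 7 bp
  45→67: 22 bp
  67→85: 18 bp
  85→94: 9 bp
  94→105: 11 bp
  105→110: 5 bp
  110→125: 15 bp
  125→4 (wrap): 143-125+4 = 22 bp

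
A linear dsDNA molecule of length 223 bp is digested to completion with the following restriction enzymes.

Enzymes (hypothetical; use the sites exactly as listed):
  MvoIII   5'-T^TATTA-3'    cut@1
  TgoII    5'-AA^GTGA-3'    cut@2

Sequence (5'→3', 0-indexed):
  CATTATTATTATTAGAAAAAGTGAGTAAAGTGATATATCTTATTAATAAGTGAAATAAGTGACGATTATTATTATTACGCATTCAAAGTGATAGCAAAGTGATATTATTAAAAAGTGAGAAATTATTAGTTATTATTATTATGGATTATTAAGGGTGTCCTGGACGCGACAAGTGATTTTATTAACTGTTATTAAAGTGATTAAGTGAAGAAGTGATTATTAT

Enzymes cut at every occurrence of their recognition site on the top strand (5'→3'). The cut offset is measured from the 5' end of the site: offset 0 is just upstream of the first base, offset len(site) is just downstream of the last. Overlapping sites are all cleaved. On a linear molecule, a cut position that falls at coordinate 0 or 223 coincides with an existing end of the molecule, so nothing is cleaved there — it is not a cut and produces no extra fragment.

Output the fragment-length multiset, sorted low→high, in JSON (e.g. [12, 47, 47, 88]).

[3,3,3,3,3,3,3,5,6,7,7,7,7,8,8,8,9,9,9,9,9,10,10,11,11,11,15,26]

Scan for sites:
  MvoIII (TTATTA, off=1): starts [2, 5, 8, 39, 65, 68, 71, 104, 122, 129, 132, 135, 145, 178, 188, 216] → cuts [3, 6, 9, 40, 66, 69, 72, 105, 123, 130, 133, 136, 146, 179, 189, 217]
  TgoII (AAGTGA, off=2): starts [18, 27, 47, 56, 85, 96, 112, 170, 194, 202, 210] → cuts [20, 29, 49, 58, 87, 98, 114, 172, 196, 204, 212]

Pooled cuts: [3, 6, 9, 20, 29, 40, 49, 58, 66, 69, 72, 87, 98, 105, 114, 123, 130, 133, 136, 146, 172, 179, 189, 196, 204, 212, 217]

Fragments:
  [0,3): 3 bp
  [3,6): 3 bp
  [6,9): 3 bp
  [9,20): 11 bp
  [20,29): 9 bp
  [29,40): 11 bp
  [40,49): 9 bp
  [49,58): 9 bp
  [58,66): 8 bp
  [66,69): 3 bp
  [69,72): 3 bp
  [72,87): 15 bp
  [87,98): 11 bp
  [98,105): 7 bp
  [105,114): 9 bp
  [114,123): 9 bp
  [123,130): 7 bp
  [130,133): 3 bp
  [133,136): 3 bp
  [136,146): 10 bp
  [146,172): 26 bp
  [172,179): 7 bp
  [179,189): 10 bp
  [189,196): 7 bp
  [196,204): 8 bp
  [204,212): 8 bp
  [212,217): 5 bp
  [217,223): 6 bp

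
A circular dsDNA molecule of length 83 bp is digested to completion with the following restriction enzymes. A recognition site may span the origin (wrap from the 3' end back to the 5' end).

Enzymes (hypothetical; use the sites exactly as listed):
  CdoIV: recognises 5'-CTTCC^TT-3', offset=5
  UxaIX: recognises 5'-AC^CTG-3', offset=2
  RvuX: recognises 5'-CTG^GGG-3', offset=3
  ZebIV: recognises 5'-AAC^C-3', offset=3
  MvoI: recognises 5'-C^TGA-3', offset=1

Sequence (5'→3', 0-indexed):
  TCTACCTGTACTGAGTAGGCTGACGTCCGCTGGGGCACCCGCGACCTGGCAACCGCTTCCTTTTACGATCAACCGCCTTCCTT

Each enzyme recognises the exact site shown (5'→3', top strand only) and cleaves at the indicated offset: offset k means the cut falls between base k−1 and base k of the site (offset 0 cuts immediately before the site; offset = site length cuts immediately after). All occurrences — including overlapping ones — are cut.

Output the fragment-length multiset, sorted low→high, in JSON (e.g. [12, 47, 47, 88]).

[6,7,7,8,8,9,12,13,13]

Site scan:
  CdoIV (CTTCCTT, off=5): starts [55, 76] → cuts [60, 81]
  UxaIX (ACCTG, off=2): starts [3, 43] → cuts [5, 45]
  RvuX (CTGGGG, off=3): starts [29] → cuts [32]
  ZebIV (AACC, off=3): starts [50, 70] → cuts [53, 73]
  MvoI (CTGA, off=1): starts [10, 19] → cuts [11, 20]

Pooled cuts: [5, 11, 20, 32, 45, 53, 60, 73, 81]

Fragment lengths:
  5→11: 6 bp
  11→20: 9 bp
  20→32: 12 bp
  32→45: 13 bp
  45→53: 8 bp
  53→60: 7 bp
  60→73: 13 bp
  73→81: 8 bp
  81→5 (wrap): 83-81+5 = 7 bp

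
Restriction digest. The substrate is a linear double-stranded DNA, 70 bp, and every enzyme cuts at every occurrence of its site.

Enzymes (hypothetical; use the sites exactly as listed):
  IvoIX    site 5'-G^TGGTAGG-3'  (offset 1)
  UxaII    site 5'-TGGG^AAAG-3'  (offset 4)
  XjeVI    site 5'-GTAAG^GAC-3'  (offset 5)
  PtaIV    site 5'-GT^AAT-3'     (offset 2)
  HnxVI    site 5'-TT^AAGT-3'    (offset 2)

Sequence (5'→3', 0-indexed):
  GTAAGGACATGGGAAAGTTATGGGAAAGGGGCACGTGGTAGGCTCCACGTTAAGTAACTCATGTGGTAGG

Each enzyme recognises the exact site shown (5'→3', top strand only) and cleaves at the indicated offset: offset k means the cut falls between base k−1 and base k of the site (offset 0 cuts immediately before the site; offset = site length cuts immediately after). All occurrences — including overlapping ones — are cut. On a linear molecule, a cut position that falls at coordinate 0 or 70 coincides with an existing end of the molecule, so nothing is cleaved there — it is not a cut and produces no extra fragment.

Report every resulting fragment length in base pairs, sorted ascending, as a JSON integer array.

[5,7,8,11,11,12,16]

Site scan:
  IvoIX (GTGGTAGG, off=1): starts [34, 62] → cuts [35, 63]
  UxaII (TGGGAAAG, off=4): starts [9, 20] → cuts [13, 24]
  XjeVI (GTAAGGAC, off=5): starts [0] → cuts [5]
  PtaIV (GTAAT, off=2): no sites
  HnxVI (TTAAGT, off=2): starts [49] → cuts [51]

Pooled cuts: [5, 13, 24, 35, 51, 63]

Fragments:
  [0,5): 5 bp
  [5,13): 8 bp
  [13,24): 11 bp
  [24,35): 11 bp
  [35,51): 16 bp
  [51,63): 12 bp
  [63,70): 7 bp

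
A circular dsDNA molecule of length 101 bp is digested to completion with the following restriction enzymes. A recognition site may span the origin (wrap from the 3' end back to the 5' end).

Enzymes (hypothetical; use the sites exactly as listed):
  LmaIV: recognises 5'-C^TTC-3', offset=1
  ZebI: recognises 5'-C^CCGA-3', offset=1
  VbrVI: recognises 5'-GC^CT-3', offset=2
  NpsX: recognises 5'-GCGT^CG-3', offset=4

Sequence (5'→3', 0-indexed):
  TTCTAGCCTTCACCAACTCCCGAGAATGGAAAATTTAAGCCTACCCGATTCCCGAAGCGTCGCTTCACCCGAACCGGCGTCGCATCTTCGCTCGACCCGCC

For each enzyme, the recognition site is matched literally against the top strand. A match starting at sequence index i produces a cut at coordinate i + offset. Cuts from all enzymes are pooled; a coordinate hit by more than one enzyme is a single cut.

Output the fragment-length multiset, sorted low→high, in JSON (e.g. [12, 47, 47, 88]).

Scan for sites:
  LmaIV CTTC/1: at [7, 62, 85, 100] ⇒ [0, 8, 63, 86]
  ZebI CCCGA/1: at [18, 43, 50, 67] ⇒ [19, 44, 51, 68]
  VbrVI GCCT/2: at [5, 38, 98] ⇒ [7, 40, 100]
  NpsX GCGTCG/4: at [56, 76] ⇒ [60, 80]

All cut coordinates (distinct, sorted): [0, 7, 8, 19, 40, 44, 51, 60, 63, 68, 80, 86, 100]

Fragments:
  0→7: 7 bp
  7→8: 1 bp
  8→19: 11 bp
  19→40: 21 bp
  40→44: 4 bp
  44→51: 7 bp
  51→60: 9 bp
  60→63: 3 bp
  63→68: 5 bp
  68→80: 12 bp
  80→86: 6 bp
  86→100: 14 bp
  100→0 (wrap): 101-100+0 = 1 bp

[1,1,3,4,5,6,7,7,9,11,12,14,21]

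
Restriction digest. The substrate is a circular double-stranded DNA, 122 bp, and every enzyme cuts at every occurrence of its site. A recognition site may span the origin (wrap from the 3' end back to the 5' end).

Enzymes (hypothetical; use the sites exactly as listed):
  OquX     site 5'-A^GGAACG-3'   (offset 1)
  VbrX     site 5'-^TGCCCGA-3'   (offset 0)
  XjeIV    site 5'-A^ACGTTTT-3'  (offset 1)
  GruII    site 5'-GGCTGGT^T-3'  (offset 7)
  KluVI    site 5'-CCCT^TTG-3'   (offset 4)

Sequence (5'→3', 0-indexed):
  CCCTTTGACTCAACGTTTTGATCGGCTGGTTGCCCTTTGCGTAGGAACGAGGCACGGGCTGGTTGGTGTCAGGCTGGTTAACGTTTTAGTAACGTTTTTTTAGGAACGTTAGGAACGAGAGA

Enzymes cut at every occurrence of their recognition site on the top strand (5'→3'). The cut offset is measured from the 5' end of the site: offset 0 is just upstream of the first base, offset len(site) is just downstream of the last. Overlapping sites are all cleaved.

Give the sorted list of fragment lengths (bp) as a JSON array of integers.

[2,6,7,8,9,11,11,15,15,18,20]

Per-enzyme occurrences:
  OquX AGGAACG/1: at [42, 101, 110] ⇒ [43, 102, 111]
  VbrX (TGCCCGA, off=0): no sites
  XjeIV AACGTTTT/1: at [11, 79, 90] ⇒ [12, 80, 91]
  GruII GGCTGGTT/7: at [23, 56, 71] ⇒ [30, 63, 78]
  KluVI CCCTTTG/4: at [0, 32] ⇒ [4, 36]

Pooled cuts: [4, 12, 30, 36, 43, 63, 78, 80, 91, 102, 111]

Fragment lengths:
  4→12: 8 bp
  12→30: 18 bp
  30→36: 6 bp
  36→43: 7 bp
  43→63: 20 bp
  63→78: 15 bp
  78→80: 2 bp
  80→91: 11 bp
  91→102: 11 bp
  102→111: 9 bp
  111→4 (wrap): 122-111+4 = 15 bp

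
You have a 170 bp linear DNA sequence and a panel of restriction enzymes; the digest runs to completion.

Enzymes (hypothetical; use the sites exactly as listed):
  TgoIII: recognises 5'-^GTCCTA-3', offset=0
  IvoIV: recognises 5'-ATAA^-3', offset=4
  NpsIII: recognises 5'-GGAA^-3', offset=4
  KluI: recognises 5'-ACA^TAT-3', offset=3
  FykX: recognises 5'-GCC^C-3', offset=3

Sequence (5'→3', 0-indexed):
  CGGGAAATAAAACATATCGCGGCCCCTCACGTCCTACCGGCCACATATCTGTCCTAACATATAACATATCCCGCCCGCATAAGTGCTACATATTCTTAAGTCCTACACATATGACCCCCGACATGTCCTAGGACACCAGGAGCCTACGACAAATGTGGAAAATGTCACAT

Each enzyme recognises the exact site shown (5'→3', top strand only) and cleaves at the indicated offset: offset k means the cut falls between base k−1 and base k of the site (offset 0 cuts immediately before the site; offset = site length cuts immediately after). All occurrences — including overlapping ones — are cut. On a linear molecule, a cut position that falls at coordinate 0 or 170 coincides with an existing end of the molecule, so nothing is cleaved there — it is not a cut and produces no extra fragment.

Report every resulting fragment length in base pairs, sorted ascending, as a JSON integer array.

Site scan:
  TgoIII (GTCCTA, off=0): starts [30, 50, 99, 124] → cuts [30, 50, 99, 124]
  IvoIV (ATAA, off=4): starts [6, 60, 78] → cuts [10, 64, 82]
  NpsIII (GGAA, off=4): starts [2, 156] → cuts [6, 160]
  KluI (ACATAT, off=3): starts [11, 42, 56, 63, 87, 106] → cuts [14, 45, 59, 66, 90, 109]
  FykX (GCCC, off=3): starts [21, 72] → cuts [24, 75]

Pooled cuts: [6, 10, 14, 24, 30, 45, 50, 59, 64, 66, 75, 82, 90, 99, 109, 124, 160]

Fragments:
  [0,6): 6 bp
  [6,10): 4 bp
  [10,14): 4 bp
  [14,24): 10 bp
  [24,30): 6 bp
  [30,45): 15 bp
  [45,50): 5 bp
  [50,59): 9 bp
  [59,64): 5 bp
  [64,66): 2 bp
  [66,75): 9 bp
  [75,82): 7 bp
  [82,90): 8 bp
  [90,99): 9 bp
  [99,109): 10 bp
  [109,124): 15 bp
  [124,160): 36 bp
  [160,170): 10 bp

[2,4,4,5,5,6,6,7,8,9,9,9,10,10,10,15,15,36]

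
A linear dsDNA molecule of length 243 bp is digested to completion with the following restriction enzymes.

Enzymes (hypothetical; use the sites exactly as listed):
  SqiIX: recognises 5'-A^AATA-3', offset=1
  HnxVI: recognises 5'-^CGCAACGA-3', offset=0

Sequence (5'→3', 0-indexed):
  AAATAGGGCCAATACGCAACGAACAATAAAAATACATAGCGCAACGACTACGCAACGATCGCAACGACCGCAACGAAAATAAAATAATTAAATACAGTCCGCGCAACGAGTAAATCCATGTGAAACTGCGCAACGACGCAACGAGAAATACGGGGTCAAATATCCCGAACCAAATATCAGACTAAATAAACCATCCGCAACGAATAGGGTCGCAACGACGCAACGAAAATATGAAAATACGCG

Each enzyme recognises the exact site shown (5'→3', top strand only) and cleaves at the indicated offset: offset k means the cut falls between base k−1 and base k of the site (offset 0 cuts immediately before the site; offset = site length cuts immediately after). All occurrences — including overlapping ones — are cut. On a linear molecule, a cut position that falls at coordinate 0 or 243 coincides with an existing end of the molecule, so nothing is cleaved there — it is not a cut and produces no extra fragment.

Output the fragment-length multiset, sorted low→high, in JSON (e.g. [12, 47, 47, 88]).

[1,5,8,8,8,8,8,9,9,9,9,9,10,11,11,11,12,12,13,14,15,16,27]

Site scan:
  SqiIX AAATA/1: at [0, 29, 76, 81, 89, 145, 157, 171, 183, 226, 234] ⇒ [1, 30, 77, 82, 90, 146, 158, 172, 184, 227, 235]
  HnxVI CGCAACGA/0: at [14, 39, 50, 59, 68, 101, 128, 136, 195, 210, 218] ⇒ [14, 39, 50, 59, 68, 101, 128, 136, 195, 210, 218]

Pooled cuts: [1, 14, 30, 39, 50, 59, 68, 77, 82, 90, 101, 128, 136, 146, 158, 172, 184, 195, 210, 218, 227, 235]

Fragments:
  [0,1): 1 bp
  [1,14): 13 bp
  [14,30): 16 bp
  [30,39): 9 bp
  [39,50): 11 bp
  [50,59): 9 bp
  [59,68): 9 bp
  [68,77): 9 bp
  [77,82): 5 bp
  [82,90): 8 bp
  [90,101): 11 bp
  [101,128): 27 bp
  [128,136): 8 bp
  [136,146): 10 bp
  [146,158): 12 bp
  [158,172): 14 bp
  [172,184): 12 bp
  [184,195): 11 bp
  [195,210): 15 bp
  [210,218): 8 bp
  [218,227): 9 bp
  [227,235): 8 bp
  [235,243): 8 bp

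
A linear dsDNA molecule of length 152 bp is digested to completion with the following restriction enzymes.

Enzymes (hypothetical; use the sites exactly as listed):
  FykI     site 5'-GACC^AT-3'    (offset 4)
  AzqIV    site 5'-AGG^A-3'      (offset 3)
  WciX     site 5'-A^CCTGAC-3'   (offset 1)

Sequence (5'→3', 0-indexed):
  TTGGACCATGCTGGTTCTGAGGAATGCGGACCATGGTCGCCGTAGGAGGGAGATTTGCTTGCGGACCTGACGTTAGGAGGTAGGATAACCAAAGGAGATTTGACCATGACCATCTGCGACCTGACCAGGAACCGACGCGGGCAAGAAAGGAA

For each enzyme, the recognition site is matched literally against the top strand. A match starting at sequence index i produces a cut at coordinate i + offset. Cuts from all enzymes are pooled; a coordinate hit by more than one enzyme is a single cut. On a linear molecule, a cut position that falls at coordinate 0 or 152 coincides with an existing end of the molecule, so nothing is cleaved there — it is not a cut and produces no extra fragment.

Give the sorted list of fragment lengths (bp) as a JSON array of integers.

Scan for sites:
  FykI (GACCAT, off=4): starts [3, 28, 101, 107] → cuts [7, 32, 105, 111]
  AzqIV (AGGA, off=3): starts [19, 43, 74, 81, 92, 126, 147] → cuts [22, 46, 77, 84, 95, 129, 150]
  WciX (ACCTGAC, off=1): starts [64, 118] → cuts [65, 119]

All cut coordinates (distinct, sorted): [7, 22, 32, 46, 65, 77, 84, 95, 105, 111, 119, 129, 150]

Fragments:
  [0,7): 7 bp
  [7,22): 15 bp
  [22,32): 10 bp
  [32,46): 14 bp
  [46,65): 19 bp
  [65,77): 12 bp
  [77,84): 7 bp
  [84,95): 11 bp
  [95,105): 10 bp
  [105,111): 6 bp
  [111,119): 8 bp
  [119,129): 10 bp
  [129,150): 21 bp
  [150,152): 2 bp

[2,6,7,7,8,10,10,10,11,12,14,15,19,21]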